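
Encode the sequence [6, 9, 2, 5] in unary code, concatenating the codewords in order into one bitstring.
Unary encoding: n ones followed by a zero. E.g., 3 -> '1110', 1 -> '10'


Encode each number as n ones followed by a terminating 0:
  6 -> 1111110 (7 bits)
  9 -> 1111111110 (10 bits)
  2 -> 110 (3 bits)
  5 -> 111110 (6 bits)
Total length = 7 + 10 + 3 + 6 = 26 bits.

Unary([6, 9, 2, 5]) = 11111101111111110110111110 (26 bits)


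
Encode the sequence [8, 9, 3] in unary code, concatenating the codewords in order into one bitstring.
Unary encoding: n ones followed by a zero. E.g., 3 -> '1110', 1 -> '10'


Encode each number as n ones followed by a terminating 0:
  8 -> 111111110 (9 bits)
  9 -> 1111111110 (10 bits)
  3 -> 1110 (4 bits)
Total length = 9 + 10 + 4 = 23 bits.

Unary([8, 9, 3]) = 11111111011111111101110 (23 bits)


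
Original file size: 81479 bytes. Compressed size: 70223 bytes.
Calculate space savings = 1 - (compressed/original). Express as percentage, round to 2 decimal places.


ratio = compressed/original = 70223/81479 = 0.861854
savings = 1 - ratio = 1 - 0.861854 = 0.138146
as a percentage: 0.138146 * 100 = 13.81%

Space savings = 1 - 70223/81479 = 13.81%


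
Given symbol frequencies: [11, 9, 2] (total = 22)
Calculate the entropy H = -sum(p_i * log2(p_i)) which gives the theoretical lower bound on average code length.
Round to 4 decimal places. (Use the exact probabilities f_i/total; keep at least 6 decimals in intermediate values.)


Per-symbol terms -p_i * log2(p_i) with p_i = f_i/22:
  p = 11/22 = 0.500000: log2(p) = -1.000000, -p*log2(p) = 0.500000
  p = 9/22 = 0.409091: log2(p) = -1.289507, -p*log2(p) = 0.527525
  p = 2/22 = 0.090909: log2(p) = -3.459432, -p*log2(p) = 0.314494
H = 0.500000 + 0.527525 + 0.314494 = 1.342019

H = 1.342 bits/symbol


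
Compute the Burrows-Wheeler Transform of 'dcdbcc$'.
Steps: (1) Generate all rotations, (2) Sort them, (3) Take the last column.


Rotations (sorted):
  0: $dcdbcc -> last char: c
  1: bcc$dcd -> last char: d
  2: c$dcdbc -> last char: c
  3: cc$dcdb -> last char: b
  4: cdbcc$d -> last char: d
  5: dbcc$dc -> last char: c
  6: dcdbcc$ -> last char: $


BWT = cdcbdc$


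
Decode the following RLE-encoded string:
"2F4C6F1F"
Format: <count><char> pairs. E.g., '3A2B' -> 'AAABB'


Expanding each <count><char> pair:
  2F -> 'FF'
  4C -> 'CCCC'
  6F -> 'FFFFFF'
  1F -> 'F'

Decoded = FFCCCCFFFFFFF


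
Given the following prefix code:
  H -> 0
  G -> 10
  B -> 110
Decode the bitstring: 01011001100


Decoding step by step:
Bits 0 -> H
Bits 10 -> G
Bits 110 -> B
Bits 0 -> H
Bits 110 -> B
Bits 0 -> H


Decoded message: HGBHBH


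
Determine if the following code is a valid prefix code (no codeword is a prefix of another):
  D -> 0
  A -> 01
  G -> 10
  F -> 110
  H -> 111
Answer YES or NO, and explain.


Checking each pair (does one codeword prefix another?):
  D='0' vs A='01': prefix -- VIOLATION

NO -- this is NOT a valid prefix code. D (0) is a prefix of A (01).


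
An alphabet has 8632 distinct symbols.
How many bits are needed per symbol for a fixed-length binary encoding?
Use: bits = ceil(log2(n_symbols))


log2(8632) = 13.0755
Bracket: 2^13 = 8192 < 8632 <= 2^14 = 16384
So ceil(log2(8632)) = 14

bits = ceil(log2(8632)) = ceil(13.0755) = 14 bits


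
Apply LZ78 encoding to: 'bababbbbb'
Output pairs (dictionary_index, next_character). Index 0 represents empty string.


LZ78 encoding steps:
Dictionary: {0: ''}
Step 1: w='' (idx 0), next='b' -> output (0, 'b'), add 'b' as idx 1
Step 2: w='' (idx 0), next='a' -> output (0, 'a'), add 'a' as idx 2
Step 3: w='b' (idx 1), next='a' -> output (1, 'a'), add 'ba' as idx 3
Step 4: w='b' (idx 1), next='b' -> output (1, 'b'), add 'bb' as idx 4
Step 5: w='bb' (idx 4), next='b' -> output (4, 'b'), add 'bbb' as idx 5


Encoded: [(0, 'b'), (0, 'a'), (1, 'a'), (1, 'b'), (4, 'b')]


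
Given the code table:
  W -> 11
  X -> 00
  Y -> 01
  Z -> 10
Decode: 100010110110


Decoding:
10 -> Z
00 -> X
10 -> Z
11 -> W
01 -> Y
10 -> Z


Result: ZXZWYZ


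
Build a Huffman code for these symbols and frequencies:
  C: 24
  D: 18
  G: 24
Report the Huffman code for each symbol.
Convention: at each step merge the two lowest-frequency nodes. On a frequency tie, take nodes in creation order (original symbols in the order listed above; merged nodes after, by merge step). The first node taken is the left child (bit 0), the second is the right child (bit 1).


Huffman tree construction:
Step 1: Merge D(18) + C(24) = 42
Step 2: Merge G(24) + (D+C)(42) = 66
Read each symbol's code off the tree from the root (left child = 0, right child = 1).

Codes:
  C: 11 (length 2)
  D: 10 (length 2)
  G: 0 (length 1)
Average code length: 108/66 = 1.6364 bits/symbol


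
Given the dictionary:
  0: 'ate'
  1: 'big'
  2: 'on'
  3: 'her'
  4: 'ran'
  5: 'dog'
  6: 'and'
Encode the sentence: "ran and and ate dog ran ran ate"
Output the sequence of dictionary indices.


Look up each word in the dictionary:
  'ran' -> 4
  'and' -> 6
  'and' -> 6
  'ate' -> 0
  'dog' -> 5
  'ran' -> 4
  'ran' -> 4
  'ate' -> 0

Encoded: [4, 6, 6, 0, 5, 4, 4, 0]


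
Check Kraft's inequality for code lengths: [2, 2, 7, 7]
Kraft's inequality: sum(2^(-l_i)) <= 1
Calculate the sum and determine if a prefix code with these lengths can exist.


Sum = 2^(-2) + 2^(-2) + 2^(-7) + 2^(-7)
    = 0.25 + 0.25 + 0.0078125 + 0.0078125
    = 66/128 = 0.515625
Since 0.515625 <= 1, Kraft's inequality IS satisfied.
A prefix code with these lengths CAN exist.

Kraft sum = 0.515625. Satisfied.


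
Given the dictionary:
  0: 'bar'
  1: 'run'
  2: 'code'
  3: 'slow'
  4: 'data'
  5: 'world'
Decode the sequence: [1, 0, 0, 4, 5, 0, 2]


Look up each index in the dictionary:
  1 -> 'run'
  0 -> 'bar'
  0 -> 'bar'
  4 -> 'data'
  5 -> 'world'
  0 -> 'bar'
  2 -> 'code'

Decoded: "run bar bar data world bar code"


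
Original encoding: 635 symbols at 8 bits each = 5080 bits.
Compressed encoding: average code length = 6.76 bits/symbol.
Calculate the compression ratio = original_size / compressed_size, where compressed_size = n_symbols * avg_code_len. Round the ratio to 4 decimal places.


original_size = n_symbols * orig_bits = 635 * 8 = 5080 bits
compressed_size = n_symbols * avg_code_len = 635 * 6.76 = 4292.6 bits
ratio = original_size / compressed_size = 5080 / 4292.6 = 1.1834

Compression ratio = 1.1834


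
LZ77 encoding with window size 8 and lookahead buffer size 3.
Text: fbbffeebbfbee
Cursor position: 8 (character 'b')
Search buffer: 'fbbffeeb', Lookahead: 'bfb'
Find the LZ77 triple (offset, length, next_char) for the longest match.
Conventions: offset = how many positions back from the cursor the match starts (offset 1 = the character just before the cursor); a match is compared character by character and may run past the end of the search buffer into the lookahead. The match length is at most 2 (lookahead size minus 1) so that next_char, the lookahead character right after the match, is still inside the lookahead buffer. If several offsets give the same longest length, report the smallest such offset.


Try each offset into the search buffer:
  offset=1 (pos 7, char 'b'): match length 1
  offset=2 (pos 6, char 'e'): match length 0
  offset=3 (pos 5, char 'e'): match length 0
  offset=4 (pos 4, char 'f'): match length 0
  offset=5 (pos 3, char 'f'): match length 0
  offset=6 (pos 2, char 'b'): match length 2
  offset=7 (pos 1, char 'b'): match length 1
  offset=8 (pos 0, char 'f'): match length 0
Longest match has length 2 at offset 6.
next_char = character at position 8 + 2 = 10 -> 'b'

Best match: offset=6, length=2 (matching 'bf' starting at position 2)
LZ77 triple: (6, 2, 'b')


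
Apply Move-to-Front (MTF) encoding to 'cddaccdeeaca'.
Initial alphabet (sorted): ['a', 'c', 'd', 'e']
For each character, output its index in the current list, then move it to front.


MTF encoding:
'c': index 1 in ['a', 'c', 'd', 'e'] -> ['c', 'a', 'd', 'e']
'd': index 2 in ['c', 'a', 'd', 'e'] -> ['d', 'c', 'a', 'e']
'd': index 0 in ['d', 'c', 'a', 'e'] -> ['d', 'c', 'a', 'e']
'a': index 2 in ['d', 'c', 'a', 'e'] -> ['a', 'd', 'c', 'e']
'c': index 2 in ['a', 'd', 'c', 'e'] -> ['c', 'a', 'd', 'e']
'c': index 0 in ['c', 'a', 'd', 'e'] -> ['c', 'a', 'd', 'e']
'd': index 2 in ['c', 'a', 'd', 'e'] -> ['d', 'c', 'a', 'e']
'e': index 3 in ['d', 'c', 'a', 'e'] -> ['e', 'd', 'c', 'a']
'e': index 0 in ['e', 'd', 'c', 'a'] -> ['e', 'd', 'c', 'a']
'a': index 3 in ['e', 'd', 'c', 'a'] -> ['a', 'e', 'd', 'c']
'c': index 3 in ['a', 'e', 'd', 'c'] -> ['c', 'a', 'e', 'd']
'a': index 1 in ['c', 'a', 'e', 'd'] -> ['a', 'c', 'e', 'd']


Output: [1, 2, 0, 2, 2, 0, 2, 3, 0, 3, 3, 1]


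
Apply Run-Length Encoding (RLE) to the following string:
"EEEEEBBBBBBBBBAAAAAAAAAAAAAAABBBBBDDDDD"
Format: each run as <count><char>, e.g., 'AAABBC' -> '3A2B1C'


Scanning runs left to right:
  i=0: run of 'E' x 5 -> '5E'
  i=5: run of 'B' x 9 -> '9B'
  i=14: run of 'A' x 15 -> '15A'
  i=29: run of 'B' x 5 -> '5B'
  i=34: run of 'D' x 5 -> '5D'

RLE = 5E9B15A5B5D


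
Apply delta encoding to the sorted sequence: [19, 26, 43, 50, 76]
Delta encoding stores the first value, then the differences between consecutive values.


First value: 19
Deltas:
  26 - 19 = 7
  43 - 26 = 17
  50 - 43 = 7
  76 - 50 = 26


Delta encoded: [19, 7, 17, 7, 26]


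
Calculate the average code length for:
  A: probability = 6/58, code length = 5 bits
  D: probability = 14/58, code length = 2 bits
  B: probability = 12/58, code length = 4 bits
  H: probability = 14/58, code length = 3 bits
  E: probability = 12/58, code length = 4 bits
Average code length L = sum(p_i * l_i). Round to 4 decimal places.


Weighted contributions p_i * l_i:
  A: (6/58) * 5 = 30/58
  D: (14/58) * 2 = 28/58
  B: (12/58) * 4 = 48/58
  H: (14/58) * 3 = 42/58
  E: (12/58) * 4 = 48/58
Sum = (30 + 28 + 48 + 42 + 48)/58 = 196/58

L = 196/58 = 3.3793 bits/symbol


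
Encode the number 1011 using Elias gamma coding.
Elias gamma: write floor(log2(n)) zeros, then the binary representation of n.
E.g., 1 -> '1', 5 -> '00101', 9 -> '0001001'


num_bits = floor(log2(1011)) + 1 = 10
leading_zeros = num_bits - 1 = 9
binary(1011) = 1111110011

Elias gamma(1011) = '000000000' + '1111110011' = 0000000001111110011 (19 bits)


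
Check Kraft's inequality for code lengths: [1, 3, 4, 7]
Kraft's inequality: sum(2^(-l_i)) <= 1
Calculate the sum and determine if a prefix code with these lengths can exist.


Sum = 2^(-1) + 2^(-3) + 2^(-4) + 2^(-7)
    = 0.5 + 0.125 + 0.0625 + 0.0078125
    = 89/128 = 0.6953125
Since 0.6953125 <= 1, Kraft's inequality IS satisfied.
A prefix code with these lengths CAN exist.

Kraft sum = 0.6953125. Satisfied.


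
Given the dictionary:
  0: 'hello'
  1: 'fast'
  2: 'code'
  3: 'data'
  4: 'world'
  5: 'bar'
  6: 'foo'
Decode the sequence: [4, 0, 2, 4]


Look up each index in the dictionary:
  4 -> 'world'
  0 -> 'hello'
  2 -> 'code'
  4 -> 'world'

Decoded: "world hello code world"


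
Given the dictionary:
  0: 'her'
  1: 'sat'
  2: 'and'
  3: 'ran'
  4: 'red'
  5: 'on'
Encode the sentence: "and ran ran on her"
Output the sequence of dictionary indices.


Look up each word in the dictionary:
  'and' -> 2
  'ran' -> 3
  'ran' -> 3
  'on' -> 5
  'her' -> 0

Encoded: [2, 3, 3, 5, 0]


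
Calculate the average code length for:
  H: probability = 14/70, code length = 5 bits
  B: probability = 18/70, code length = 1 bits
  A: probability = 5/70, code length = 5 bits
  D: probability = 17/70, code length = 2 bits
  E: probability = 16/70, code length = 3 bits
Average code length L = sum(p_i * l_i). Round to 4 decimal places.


Weighted contributions p_i * l_i:
  H: (14/70) * 5 = 70/70
  B: (18/70) * 1 = 18/70
  A: (5/70) * 5 = 25/70
  D: (17/70) * 2 = 34/70
  E: (16/70) * 3 = 48/70
Sum = (70 + 18 + 25 + 34 + 48)/70 = 195/70

L = 195/70 = 2.7857 bits/symbol


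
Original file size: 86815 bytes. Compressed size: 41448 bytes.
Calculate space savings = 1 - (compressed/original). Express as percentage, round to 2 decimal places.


ratio = compressed/original = 41448/86815 = 0.477429
savings = 1 - ratio = 1 - 0.477429 = 0.522571
as a percentage: 0.522571 * 100 = 52.26%

Space savings = 1 - 41448/86815 = 52.26%


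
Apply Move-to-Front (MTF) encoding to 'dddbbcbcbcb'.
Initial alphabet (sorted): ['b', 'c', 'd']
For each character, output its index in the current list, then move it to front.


MTF encoding:
'd': index 2 in ['b', 'c', 'd'] -> ['d', 'b', 'c']
'd': index 0 in ['d', 'b', 'c'] -> ['d', 'b', 'c']
'd': index 0 in ['d', 'b', 'c'] -> ['d', 'b', 'c']
'b': index 1 in ['d', 'b', 'c'] -> ['b', 'd', 'c']
'b': index 0 in ['b', 'd', 'c'] -> ['b', 'd', 'c']
'c': index 2 in ['b', 'd', 'c'] -> ['c', 'b', 'd']
'b': index 1 in ['c', 'b', 'd'] -> ['b', 'c', 'd']
'c': index 1 in ['b', 'c', 'd'] -> ['c', 'b', 'd']
'b': index 1 in ['c', 'b', 'd'] -> ['b', 'c', 'd']
'c': index 1 in ['b', 'c', 'd'] -> ['c', 'b', 'd']
'b': index 1 in ['c', 'b', 'd'] -> ['b', 'c', 'd']


Output: [2, 0, 0, 1, 0, 2, 1, 1, 1, 1, 1]


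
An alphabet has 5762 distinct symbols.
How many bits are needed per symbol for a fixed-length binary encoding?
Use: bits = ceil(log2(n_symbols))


log2(5762) = 12.4924
Bracket: 2^12 = 4096 < 5762 <= 2^13 = 8192
So ceil(log2(5762)) = 13

bits = ceil(log2(5762)) = ceil(12.4924) = 13 bits


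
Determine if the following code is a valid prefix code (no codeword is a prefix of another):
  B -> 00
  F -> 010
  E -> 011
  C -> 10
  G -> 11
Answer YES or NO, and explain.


Checking each pair (does one codeword prefix another?):
  B='00' vs F='010': no prefix
  B='00' vs E='011': no prefix
  B='00' vs C='10': no prefix
  B='00' vs G='11': no prefix
  F='010' vs B='00': no prefix
  F='010' vs E='011': no prefix
  F='010' vs C='10': no prefix
  F='010' vs G='11': no prefix
  E='011' vs B='00': no prefix
  E='011' vs F='010': no prefix
  E='011' vs C='10': no prefix
  E='011' vs G='11': no prefix
  C='10' vs B='00': no prefix
  C='10' vs F='010': no prefix
  C='10' vs E='011': no prefix
  C='10' vs G='11': no prefix
  G='11' vs B='00': no prefix
  G='11' vs F='010': no prefix
  G='11' vs E='011': no prefix
  G='11' vs C='10': no prefix
No violation found over all pairs.

YES -- this is a valid prefix code. No codeword is a prefix of any other codeword.


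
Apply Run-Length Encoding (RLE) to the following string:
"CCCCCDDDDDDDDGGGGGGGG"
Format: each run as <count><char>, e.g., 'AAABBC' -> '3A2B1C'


Scanning runs left to right:
  i=0: run of 'C' x 5 -> '5C'
  i=5: run of 'D' x 8 -> '8D'
  i=13: run of 'G' x 8 -> '8G'

RLE = 5C8D8G


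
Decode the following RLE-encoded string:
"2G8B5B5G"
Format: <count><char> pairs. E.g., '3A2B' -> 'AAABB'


Expanding each <count><char> pair:
  2G -> 'GG'
  8B -> 'BBBBBBBB'
  5B -> 'BBBBB'
  5G -> 'GGGGG'

Decoded = GGBBBBBBBBBBBBBGGGGG


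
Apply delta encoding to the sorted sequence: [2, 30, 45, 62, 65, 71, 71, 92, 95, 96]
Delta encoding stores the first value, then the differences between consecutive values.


First value: 2
Deltas:
  30 - 2 = 28
  45 - 30 = 15
  62 - 45 = 17
  65 - 62 = 3
  71 - 65 = 6
  71 - 71 = 0
  92 - 71 = 21
  95 - 92 = 3
  96 - 95 = 1


Delta encoded: [2, 28, 15, 17, 3, 6, 0, 21, 3, 1]


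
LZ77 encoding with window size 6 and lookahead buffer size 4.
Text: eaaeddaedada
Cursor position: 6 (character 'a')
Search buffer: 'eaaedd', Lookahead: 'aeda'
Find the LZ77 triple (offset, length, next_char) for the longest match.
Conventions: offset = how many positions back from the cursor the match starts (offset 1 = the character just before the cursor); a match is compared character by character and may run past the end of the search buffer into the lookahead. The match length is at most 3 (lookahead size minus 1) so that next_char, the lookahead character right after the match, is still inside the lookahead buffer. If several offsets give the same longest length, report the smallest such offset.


Try each offset into the search buffer:
  offset=1 (pos 5, char 'd'): match length 0
  offset=2 (pos 4, char 'd'): match length 0
  offset=3 (pos 3, char 'e'): match length 0
  offset=4 (pos 2, char 'a'): match length 3
  offset=5 (pos 1, char 'a'): match length 1
  offset=6 (pos 0, char 'e'): match length 0
Longest match has length 3 at offset 4.
next_char = character at position 6 + 3 = 9 -> 'a'

Best match: offset=4, length=3 (matching 'aed' starting at position 2)
LZ77 triple: (4, 3, 'a')


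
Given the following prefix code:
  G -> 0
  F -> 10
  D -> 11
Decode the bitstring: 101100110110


Decoding step by step:
Bits 10 -> F
Bits 11 -> D
Bits 0 -> G
Bits 0 -> G
Bits 11 -> D
Bits 0 -> G
Bits 11 -> D
Bits 0 -> G


Decoded message: FDGGDGDG


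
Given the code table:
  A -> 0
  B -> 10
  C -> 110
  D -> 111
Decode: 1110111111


Decoding:
111 -> D
0 -> A
111 -> D
111 -> D


Result: DADD


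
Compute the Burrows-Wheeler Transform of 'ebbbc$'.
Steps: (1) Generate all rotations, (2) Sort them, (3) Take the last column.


Rotations (sorted):
  0: $ebbbc -> last char: c
  1: bbbc$e -> last char: e
  2: bbc$eb -> last char: b
  3: bc$ebb -> last char: b
  4: c$ebbb -> last char: b
  5: ebbbc$ -> last char: $


BWT = cebbb$


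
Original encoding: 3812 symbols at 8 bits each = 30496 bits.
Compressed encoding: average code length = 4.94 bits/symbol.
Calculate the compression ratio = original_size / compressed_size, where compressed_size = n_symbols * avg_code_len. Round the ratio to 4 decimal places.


original_size = n_symbols * orig_bits = 3812 * 8 = 30496 bits
compressed_size = n_symbols * avg_code_len = 3812 * 4.94 = 18831.28 bits
ratio = original_size / compressed_size = 30496 / 18831.28 = 1.6194

Compression ratio = 1.6194


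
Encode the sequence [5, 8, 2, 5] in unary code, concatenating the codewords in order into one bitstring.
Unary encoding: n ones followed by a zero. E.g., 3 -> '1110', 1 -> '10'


Encode each number as n ones followed by a terminating 0:
  5 -> 111110 (6 bits)
  8 -> 111111110 (9 bits)
  2 -> 110 (3 bits)
  5 -> 111110 (6 bits)
Total length = 6 + 9 + 3 + 6 = 24 bits.

Unary([5, 8, 2, 5]) = 111110111111110110111110 (24 bits)


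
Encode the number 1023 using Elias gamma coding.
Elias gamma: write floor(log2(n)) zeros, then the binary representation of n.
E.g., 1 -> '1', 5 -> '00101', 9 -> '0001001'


num_bits = floor(log2(1023)) + 1 = 10
leading_zeros = num_bits - 1 = 9
binary(1023) = 1111111111

Elias gamma(1023) = '000000000' + '1111111111' = 0000000001111111111 (19 bits)


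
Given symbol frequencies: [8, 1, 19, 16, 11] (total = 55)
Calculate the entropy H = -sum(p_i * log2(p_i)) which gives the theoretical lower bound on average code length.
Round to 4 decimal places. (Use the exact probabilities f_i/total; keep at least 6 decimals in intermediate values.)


Per-symbol terms -p_i * log2(p_i) with p_i = f_i/55:
  p = 8/55 = 0.145455: log2(p) = -2.781360, -p*log2(p) = 0.404561
  p = 1/55 = 0.018182: log2(p) = -5.781360, -p*log2(p) = 0.105116
  p = 19/55 = 0.345455: log2(p) = -1.533432, -p*log2(p) = 0.529731
  p = 16/55 = 0.290909: log2(p) = -1.781360, -p*log2(p) = 0.518214
  p = 11/55 = 0.200000: log2(p) = -2.321928, -p*log2(p) = 0.464386
H = 0.404561 + 0.105116 + 0.529731 + 0.518214 + 0.464386 = 2.022008

H = 2.022 bits/symbol


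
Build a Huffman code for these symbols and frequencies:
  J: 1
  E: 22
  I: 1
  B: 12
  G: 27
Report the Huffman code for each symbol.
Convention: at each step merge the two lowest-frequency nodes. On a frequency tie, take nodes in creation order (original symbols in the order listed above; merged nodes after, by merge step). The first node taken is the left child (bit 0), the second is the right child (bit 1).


Huffman tree construction:
Step 1: Merge J(1) + I(1) = 2
Step 2: Merge (J+I)(2) + B(12) = 14
Step 3: Merge ((J+I)+B)(14) + E(22) = 36
Step 4: Merge G(27) + (((J+I)+B)+E)(36) = 63
Read each symbol's code off the tree from the root (left child = 0, right child = 1).

Codes:
  J: 1000 (length 4)
  E: 11 (length 2)
  I: 1001 (length 4)
  B: 101 (length 3)
  G: 0 (length 1)
Average code length: 115/63 = 1.8254 bits/symbol


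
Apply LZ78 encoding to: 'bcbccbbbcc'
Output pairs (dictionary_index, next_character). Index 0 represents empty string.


LZ78 encoding steps:
Dictionary: {0: ''}
Step 1: w='' (idx 0), next='b' -> output (0, 'b'), add 'b' as idx 1
Step 2: w='' (idx 0), next='c' -> output (0, 'c'), add 'c' as idx 2
Step 3: w='b' (idx 1), next='c' -> output (1, 'c'), add 'bc' as idx 3
Step 4: w='c' (idx 2), next='b' -> output (2, 'b'), add 'cb' as idx 4
Step 5: w='b' (idx 1), next='b' -> output (1, 'b'), add 'bb' as idx 5
Step 6: w='c' (idx 2), next='c' -> output (2, 'c'), add 'cc' as idx 6


Encoded: [(0, 'b'), (0, 'c'), (1, 'c'), (2, 'b'), (1, 'b'), (2, 'c')]


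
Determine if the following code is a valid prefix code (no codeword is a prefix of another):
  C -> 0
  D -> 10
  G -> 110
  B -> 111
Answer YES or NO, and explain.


Checking each pair (does one codeword prefix another?):
  C='0' vs D='10': no prefix
  C='0' vs G='110': no prefix
  C='0' vs B='111': no prefix
  D='10' vs C='0': no prefix
  D='10' vs G='110': no prefix
  D='10' vs B='111': no prefix
  G='110' vs C='0': no prefix
  G='110' vs D='10': no prefix
  G='110' vs B='111': no prefix
  B='111' vs C='0': no prefix
  B='111' vs D='10': no prefix
  B='111' vs G='110': no prefix
No violation found over all pairs.

YES -- this is a valid prefix code. No codeword is a prefix of any other codeword.


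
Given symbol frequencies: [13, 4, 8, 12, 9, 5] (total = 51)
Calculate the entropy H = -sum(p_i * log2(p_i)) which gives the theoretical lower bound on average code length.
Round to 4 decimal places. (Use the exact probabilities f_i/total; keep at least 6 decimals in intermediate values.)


Per-symbol terms -p_i * log2(p_i) with p_i = f_i/51:
  p = 13/51 = 0.254902: log2(p) = -1.971986, -p*log2(p) = 0.502663
  p = 4/51 = 0.078431: log2(p) = -3.672425, -p*log2(p) = 0.288033
  p = 8/51 = 0.156863: log2(p) = -2.672425, -p*log2(p) = 0.419204
  p = 12/51 = 0.235294: log2(p) = -2.087463, -p*log2(p) = 0.491168
  p = 9/51 = 0.176471: log2(p) = -2.502500, -p*log2(p) = 0.441618
  p = 5/51 = 0.098039: log2(p) = -3.350497, -p*log2(p) = 0.328480
H = 0.502663 + 0.288033 + 0.419204 + 0.491168 + 0.441618 + 0.328480 = 2.471166

H = 2.4712 bits/symbol


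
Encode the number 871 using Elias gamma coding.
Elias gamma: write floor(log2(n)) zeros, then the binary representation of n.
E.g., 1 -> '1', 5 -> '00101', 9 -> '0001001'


num_bits = floor(log2(871)) + 1 = 10
leading_zeros = num_bits - 1 = 9
binary(871) = 1101100111

Elias gamma(871) = '000000000' + '1101100111' = 0000000001101100111 (19 bits)


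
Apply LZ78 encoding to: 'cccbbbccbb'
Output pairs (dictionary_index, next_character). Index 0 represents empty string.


LZ78 encoding steps:
Dictionary: {0: ''}
Step 1: w='' (idx 0), next='c' -> output (0, 'c'), add 'c' as idx 1
Step 2: w='c' (idx 1), next='c' -> output (1, 'c'), add 'cc' as idx 2
Step 3: w='' (idx 0), next='b' -> output (0, 'b'), add 'b' as idx 3
Step 4: w='b' (idx 3), next='b' -> output (3, 'b'), add 'bb' as idx 4
Step 5: w='cc' (idx 2), next='b' -> output (2, 'b'), add 'ccb' as idx 5
Step 6: w='b' (idx 3), end of input -> output (3, '')


Encoded: [(0, 'c'), (1, 'c'), (0, 'b'), (3, 'b'), (2, 'b'), (3, '')]


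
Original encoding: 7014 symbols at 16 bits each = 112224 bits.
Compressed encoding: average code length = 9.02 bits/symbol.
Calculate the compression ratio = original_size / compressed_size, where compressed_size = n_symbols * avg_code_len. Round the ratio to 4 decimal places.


original_size = n_symbols * orig_bits = 7014 * 16 = 112224 bits
compressed_size = n_symbols * avg_code_len = 7014 * 9.02 = 63266.28 bits
ratio = original_size / compressed_size = 112224 / 63266.28 = 1.7738

Compression ratio = 1.7738


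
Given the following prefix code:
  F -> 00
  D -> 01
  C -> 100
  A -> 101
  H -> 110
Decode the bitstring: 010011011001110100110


Decoding step by step:
Bits 01 -> D
Bits 00 -> F
Bits 110 -> H
Bits 110 -> H
Bits 01 -> D
Bits 110 -> H
Bits 100 -> C
Bits 110 -> H


Decoded message: DFHHDHCH


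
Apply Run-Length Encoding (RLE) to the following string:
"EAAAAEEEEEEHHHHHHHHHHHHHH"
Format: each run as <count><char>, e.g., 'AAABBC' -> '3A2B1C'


Scanning runs left to right:
  i=0: run of 'E' x 1 -> '1E'
  i=1: run of 'A' x 4 -> '4A'
  i=5: run of 'E' x 6 -> '6E'
  i=11: run of 'H' x 14 -> '14H'

RLE = 1E4A6E14H


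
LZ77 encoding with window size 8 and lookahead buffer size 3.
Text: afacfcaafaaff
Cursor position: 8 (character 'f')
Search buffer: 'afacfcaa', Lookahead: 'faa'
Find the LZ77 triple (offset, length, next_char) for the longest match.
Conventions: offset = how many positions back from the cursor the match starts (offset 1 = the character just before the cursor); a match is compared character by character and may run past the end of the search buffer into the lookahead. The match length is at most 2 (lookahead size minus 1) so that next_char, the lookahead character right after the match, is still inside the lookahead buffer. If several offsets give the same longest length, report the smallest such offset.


Try each offset into the search buffer:
  offset=1 (pos 7, char 'a'): match length 0
  offset=2 (pos 6, char 'a'): match length 0
  offset=3 (pos 5, char 'c'): match length 0
  offset=4 (pos 4, char 'f'): match length 1
  offset=5 (pos 3, char 'c'): match length 0
  offset=6 (pos 2, char 'a'): match length 0
  offset=7 (pos 1, char 'f'): match length 2
  offset=8 (pos 0, char 'a'): match length 0
Longest match has length 2 at offset 7.
next_char = character at position 8 + 2 = 10 -> 'a'

Best match: offset=7, length=2 (matching 'fa' starting at position 1)
LZ77 triple: (7, 2, 'a')


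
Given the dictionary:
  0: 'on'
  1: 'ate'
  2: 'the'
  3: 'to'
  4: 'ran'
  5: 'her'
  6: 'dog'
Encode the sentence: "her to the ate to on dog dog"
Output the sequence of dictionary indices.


Look up each word in the dictionary:
  'her' -> 5
  'to' -> 3
  'the' -> 2
  'ate' -> 1
  'to' -> 3
  'on' -> 0
  'dog' -> 6
  'dog' -> 6

Encoded: [5, 3, 2, 1, 3, 0, 6, 6]


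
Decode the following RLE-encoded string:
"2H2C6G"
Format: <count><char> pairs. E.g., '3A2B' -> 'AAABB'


Expanding each <count><char> pair:
  2H -> 'HH'
  2C -> 'CC'
  6G -> 'GGGGGG'

Decoded = HHCCGGGGGG


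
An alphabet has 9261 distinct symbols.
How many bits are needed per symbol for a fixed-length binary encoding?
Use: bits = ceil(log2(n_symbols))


log2(9261) = 13.177
Bracket: 2^13 = 8192 < 9261 <= 2^14 = 16384
So ceil(log2(9261)) = 14

bits = ceil(log2(9261)) = ceil(13.177) = 14 bits


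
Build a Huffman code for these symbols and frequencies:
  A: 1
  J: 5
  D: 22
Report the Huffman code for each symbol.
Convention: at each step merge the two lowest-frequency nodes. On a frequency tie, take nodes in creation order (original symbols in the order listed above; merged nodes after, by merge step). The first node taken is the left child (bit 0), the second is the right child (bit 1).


Huffman tree construction:
Step 1: Merge A(1) + J(5) = 6
Step 2: Merge (A+J)(6) + D(22) = 28
Read each symbol's code off the tree from the root (left child = 0, right child = 1).

Codes:
  A: 00 (length 2)
  J: 01 (length 2)
  D: 1 (length 1)
Average code length: 34/28 = 1.2143 bits/symbol


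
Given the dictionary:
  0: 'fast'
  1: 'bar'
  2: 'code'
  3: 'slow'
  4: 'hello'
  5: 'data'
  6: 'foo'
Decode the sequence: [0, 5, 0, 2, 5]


Look up each index in the dictionary:
  0 -> 'fast'
  5 -> 'data'
  0 -> 'fast'
  2 -> 'code'
  5 -> 'data'

Decoded: "fast data fast code data"


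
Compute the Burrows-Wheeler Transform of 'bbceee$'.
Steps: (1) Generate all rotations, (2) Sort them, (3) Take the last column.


Rotations (sorted):
  0: $bbceee -> last char: e
  1: bbceee$ -> last char: $
  2: bceee$b -> last char: b
  3: ceee$bb -> last char: b
  4: e$bbcee -> last char: e
  5: ee$bbce -> last char: e
  6: eee$bbc -> last char: c


BWT = e$bbeec


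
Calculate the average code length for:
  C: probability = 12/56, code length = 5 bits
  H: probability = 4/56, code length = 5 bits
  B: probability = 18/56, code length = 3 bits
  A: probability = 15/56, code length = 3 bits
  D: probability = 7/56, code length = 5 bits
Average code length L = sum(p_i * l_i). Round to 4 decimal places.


Weighted contributions p_i * l_i:
  C: (12/56) * 5 = 60/56
  H: (4/56) * 5 = 20/56
  B: (18/56) * 3 = 54/56
  A: (15/56) * 3 = 45/56
  D: (7/56) * 5 = 35/56
Sum = (60 + 20 + 54 + 45 + 35)/56 = 214/56

L = 214/56 = 3.8214 bits/symbol


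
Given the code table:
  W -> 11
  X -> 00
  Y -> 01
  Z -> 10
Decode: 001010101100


Decoding:
00 -> X
10 -> Z
10 -> Z
10 -> Z
11 -> W
00 -> X


Result: XZZZWX


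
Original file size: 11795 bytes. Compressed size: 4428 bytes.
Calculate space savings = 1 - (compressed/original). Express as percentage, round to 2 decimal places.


ratio = compressed/original = 4428/11795 = 0.375413
savings = 1 - ratio = 1 - 0.375413 = 0.624587
as a percentage: 0.624587 * 100 = 62.46%

Space savings = 1 - 4428/11795 = 62.46%


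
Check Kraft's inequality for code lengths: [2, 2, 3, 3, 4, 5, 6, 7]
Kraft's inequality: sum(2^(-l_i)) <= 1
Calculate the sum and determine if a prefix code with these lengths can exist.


Sum = 2^(-2) + 2^(-2) + 2^(-3) + 2^(-3) + 2^(-4) + 2^(-5) + 2^(-6) + 2^(-7)
    = 0.25 + 0.25 + 0.125 + 0.125 + 0.0625 + 0.03125 + 0.015625 + 0.0078125
    = 111/128 = 0.8671875
Since 0.8671875 <= 1, Kraft's inequality IS satisfied.
A prefix code with these lengths CAN exist.

Kraft sum = 0.8671875. Satisfied.


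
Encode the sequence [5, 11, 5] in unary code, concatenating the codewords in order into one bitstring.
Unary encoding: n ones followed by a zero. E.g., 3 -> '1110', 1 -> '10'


Encode each number as n ones followed by a terminating 0:
  5 -> 111110 (6 bits)
  11 -> 111111111110 (12 bits)
  5 -> 111110 (6 bits)
Total length = 6 + 12 + 6 = 24 bits.

Unary([5, 11, 5]) = 111110111111111110111110 (24 bits)


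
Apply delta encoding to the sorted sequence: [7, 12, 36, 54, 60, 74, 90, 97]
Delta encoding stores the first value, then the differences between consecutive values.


First value: 7
Deltas:
  12 - 7 = 5
  36 - 12 = 24
  54 - 36 = 18
  60 - 54 = 6
  74 - 60 = 14
  90 - 74 = 16
  97 - 90 = 7


Delta encoded: [7, 5, 24, 18, 6, 14, 16, 7]


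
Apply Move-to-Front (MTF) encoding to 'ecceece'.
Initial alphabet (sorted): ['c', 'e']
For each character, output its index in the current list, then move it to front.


MTF encoding:
'e': index 1 in ['c', 'e'] -> ['e', 'c']
'c': index 1 in ['e', 'c'] -> ['c', 'e']
'c': index 0 in ['c', 'e'] -> ['c', 'e']
'e': index 1 in ['c', 'e'] -> ['e', 'c']
'e': index 0 in ['e', 'c'] -> ['e', 'c']
'c': index 1 in ['e', 'c'] -> ['c', 'e']
'e': index 1 in ['c', 'e'] -> ['e', 'c']


Output: [1, 1, 0, 1, 0, 1, 1]


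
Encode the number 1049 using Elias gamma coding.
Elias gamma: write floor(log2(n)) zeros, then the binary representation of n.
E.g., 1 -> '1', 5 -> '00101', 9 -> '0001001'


num_bits = floor(log2(1049)) + 1 = 11
leading_zeros = num_bits - 1 = 10
binary(1049) = 10000011001

Elias gamma(1049) = '0000000000' + '10000011001' = 000000000010000011001 (21 bits)


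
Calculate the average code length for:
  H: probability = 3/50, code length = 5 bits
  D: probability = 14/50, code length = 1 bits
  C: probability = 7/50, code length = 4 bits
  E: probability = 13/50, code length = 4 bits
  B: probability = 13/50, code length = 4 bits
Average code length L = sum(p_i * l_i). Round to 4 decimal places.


Weighted contributions p_i * l_i:
  H: (3/50) * 5 = 15/50
  D: (14/50) * 1 = 14/50
  C: (7/50) * 4 = 28/50
  E: (13/50) * 4 = 52/50
  B: (13/50) * 4 = 52/50
Sum = (15 + 14 + 28 + 52 + 52)/50 = 161/50

L = 161/50 = 3.2200 bits/symbol


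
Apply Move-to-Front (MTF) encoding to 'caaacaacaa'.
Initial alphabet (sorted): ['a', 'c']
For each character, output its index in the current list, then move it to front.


MTF encoding:
'c': index 1 in ['a', 'c'] -> ['c', 'a']
'a': index 1 in ['c', 'a'] -> ['a', 'c']
'a': index 0 in ['a', 'c'] -> ['a', 'c']
'a': index 0 in ['a', 'c'] -> ['a', 'c']
'c': index 1 in ['a', 'c'] -> ['c', 'a']
'a': index 1 in ['c', 'a'] -> ['a', 'c']
'a': index 0 in ['a', 'c'] -> ['a', 'c']
'c': index 1 in ['a', 'c'] -> ['c', 'a']
'a': index 1 in ['c', 'a'] -> ['a', 'c']
'a': index 0 in ['a', 'c'] -> ['a', 'c']


Output: [1, 1, 0, 0, 1, 1, 0, 1, 1, 0]


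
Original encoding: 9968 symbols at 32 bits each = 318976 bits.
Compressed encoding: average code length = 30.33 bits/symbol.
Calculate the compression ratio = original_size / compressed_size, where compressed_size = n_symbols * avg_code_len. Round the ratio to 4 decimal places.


original_size = n_symbols * orig_bits = 9968 * 32 = 318976 bits
compressed_size = n_symbols * avg_code_len = 9968 * 30.33 = 302329.44 bits
ratio = original_size / compressed_size = 318976 / 302329.44 = 1.0551

Compression ratio = 1.0551


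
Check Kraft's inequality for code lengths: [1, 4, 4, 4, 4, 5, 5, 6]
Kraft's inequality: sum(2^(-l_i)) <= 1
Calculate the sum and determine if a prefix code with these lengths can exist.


Sum = 2^(-1) + 2^(-4) + 2^(-4) + 2^(-4) + 2^(-4) + 2^(-5) + 2^(-5) + 2^(-6)
    = 0.5 + 0.0625 + 0.0625 + 0.0625 + 0.0625 + 0.03125 + 0.03125 + 0.015625
    = 53/64 = 0.828125
Since 0.828125 <= 1, Kraft's inequality IS satisfied.
A prefix code with these lengths CAN exist.

Kraft sum = 0.828125. Satisfied.


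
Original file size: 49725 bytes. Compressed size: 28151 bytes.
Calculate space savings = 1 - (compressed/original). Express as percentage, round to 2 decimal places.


ratio = compressed/original = 28151/49725 = 0.566134
savings = 1 - ratio = 1 - 0.566134 = 0.433866
as a percentage: 0.433866 * 100 = 43.39%

Space savings = 1 - 28151/49725 = 43.39%


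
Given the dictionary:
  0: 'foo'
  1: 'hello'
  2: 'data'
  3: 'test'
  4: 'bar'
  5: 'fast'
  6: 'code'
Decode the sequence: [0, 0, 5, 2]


Look up each index in the dictionary:
  0 -> 'foo'
  0 -> 'foo'
  5 -> 'fast'
  2 -> 'data'

Decoded: "foo foo fast data"


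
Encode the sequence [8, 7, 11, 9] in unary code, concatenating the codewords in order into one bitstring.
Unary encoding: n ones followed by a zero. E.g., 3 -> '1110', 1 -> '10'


Encode each number as n ones followed by a terminating 0:
  8 -> 111111110 (9 bits)
  7 -> 11111110 (8 bits)
  11 -> 111111111110 (12 bits)
  9 -> 1111111110 (10 bits)
Total length = 9 + 8 + 12 + 10 = 39 bits.

Unary([8, 7, 11, 9]) = 111111110111111101111111111101111111110 (39 bits)


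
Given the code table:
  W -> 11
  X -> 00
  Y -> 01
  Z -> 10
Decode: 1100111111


Decoding:
11 -> W
00 -> X
11 -> W
11 -> W
11 -> W


Result: WXWWW


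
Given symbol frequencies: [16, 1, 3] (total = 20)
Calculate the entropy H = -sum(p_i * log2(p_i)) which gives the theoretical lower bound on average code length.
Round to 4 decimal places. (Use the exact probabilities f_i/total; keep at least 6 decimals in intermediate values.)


Per-symbol terms -p_i * log2(p_i) with p_i = f_i/20:
  p = 16/20 = 0.800000: log2(p) = -0.321928, -p*log2(p) = 0.257542
  p = 1/20 = 0.050000: log2(p) = -4.321928, -p*log2(p) = 0.216096
  p = 3/20 = 0.150000: log2(p) = -2.736966, -p*log2(p) = 0.410545
H = 0.257542 + 0.216096 + 0.410545 = 0.884183

H = 0.8842 bits/symbol


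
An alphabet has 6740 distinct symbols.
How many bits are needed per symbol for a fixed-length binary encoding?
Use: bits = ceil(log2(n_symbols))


log2(6740) = 12.7185
Bracket: 2^12 = 4096 < 6740 <= 2^13 = 8192
So ceil(log2(6740)) = 13

bits = ceil(log2(6740)) = ceil(12.7185) = 13 bits


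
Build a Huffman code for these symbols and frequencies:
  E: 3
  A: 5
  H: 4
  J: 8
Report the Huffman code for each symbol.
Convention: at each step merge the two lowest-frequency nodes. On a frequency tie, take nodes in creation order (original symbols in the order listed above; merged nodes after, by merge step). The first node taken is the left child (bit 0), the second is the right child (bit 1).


Huffman tree construction:
Step 1: Merge E(3) + H(4) = 7
Step 2: Merge A(5) + (E+H)(7) = 12
Step 3: Merge J(8) + (A+(E+H))(12) = 20
Read each symbol's code off the tree from the root (left child = 0, right child = 1).

Codes:
  E: 110 (length 3)
  A: 10 (length 2)
  H: 111 (length 3)
  J: 0 (length 1)
Average code length: 39/20 = 1.9500 bits/symbol


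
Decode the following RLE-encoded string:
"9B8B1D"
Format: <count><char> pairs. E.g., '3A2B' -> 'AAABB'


Expanding each <count><char> pair:
  9B -> 'BBBBBBBBB'
  8B -> 'BBBBBBBB'
  1D -> 'D'

Decoded = BBBBBBBBBBBBBBBBBD


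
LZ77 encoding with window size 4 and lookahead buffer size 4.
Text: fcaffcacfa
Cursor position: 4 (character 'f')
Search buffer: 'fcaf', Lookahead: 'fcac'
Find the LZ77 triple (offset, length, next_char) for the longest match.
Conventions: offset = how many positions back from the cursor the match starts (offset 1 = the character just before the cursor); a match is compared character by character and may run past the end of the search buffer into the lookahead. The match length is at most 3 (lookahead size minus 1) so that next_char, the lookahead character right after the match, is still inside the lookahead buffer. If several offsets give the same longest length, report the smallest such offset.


Try each offset into the search buffer:
  offset=1 (pos 3, char 'f'): match length 1
  offset=2 (pos 2, char 'a'): match length 0
  offset=3 (pos 1, char 'c'): match length 0
  offset=4 (pos 0, char 'f'): match length 3
Longest match has length 3 at offset 4.
next_char = character at position 4 + 3 = 7 -> 'c'

Best match: offset=4, length=3 (matching 'fca' starting at position 0)
LZ77 triple: (4, 3, 'c')


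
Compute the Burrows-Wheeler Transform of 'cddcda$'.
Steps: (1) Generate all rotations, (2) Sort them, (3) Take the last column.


Rotations (sorted):
  0: $cddcda -> last char: a
  1: a$cddcd -> last char: d
  2: cda$cdd -> last char: d
  3: cddcda$ -> last char: $
  4: da$cddc -> last char: c
  5: dcda$cd -> last char: d
  6: ddcda$c -> last char: c


BWT = add$cdc


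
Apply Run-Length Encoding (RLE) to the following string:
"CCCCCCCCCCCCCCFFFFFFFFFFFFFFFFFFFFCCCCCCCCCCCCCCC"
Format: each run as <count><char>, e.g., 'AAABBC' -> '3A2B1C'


Scanning runs left to right:
  i=0: run of 'C' x 14 -> '14C'
  i=14: run of 'F' x 20 -> '20F'
  i=34: run of 'C' x 15 -> '15C'

RLE = 14C20F15C


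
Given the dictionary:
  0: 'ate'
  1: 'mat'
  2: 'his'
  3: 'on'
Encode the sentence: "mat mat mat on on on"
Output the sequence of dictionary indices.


Look up each word in the dictionary:
  'mat' -> 1
  'mat' -> 1
  'mat' -> 1
  'on' -> 3
  'on' -> 3
  'on' -> 3

Encoded: [1, 1, 1, 3, 3, 3]


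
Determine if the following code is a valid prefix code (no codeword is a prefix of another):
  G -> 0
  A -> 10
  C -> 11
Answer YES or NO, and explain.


Checking each pair (does one codeword prefix another?):
  G='0' vs A='10': no prefix
  G='0' vs C='11': no prefix
  A='10' vs G='0': no prefix
  A='10' vs C='11': no prefix
  C='11' vs G='0': no prefix
  C='11' vs A='10': no prefix
No violation found over all pairs.

YES -- this is a valid prefix code. No codeword is a prefix of any other codeword.


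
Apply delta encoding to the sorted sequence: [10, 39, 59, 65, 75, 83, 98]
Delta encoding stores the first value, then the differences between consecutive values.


First value: 10
Deltas:
  39 - 10 = 29
  59 - 39 = 20
  65 - 59 = 6
  75 - 65 = 10
  83 - 75 = 8
  98 - 83 = 15


Delta encoded: [10, 29, 20, 6, 10, 8, 15]


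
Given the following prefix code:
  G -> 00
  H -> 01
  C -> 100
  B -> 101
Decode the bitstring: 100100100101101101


Decoding step by step:
Bits 100 -> C
Bits 100 -> C
Bits 100 -> C
Bits 101 -> B
Bits 101 -> B
Bits 101 -> B


Decoded message: CCCBBB


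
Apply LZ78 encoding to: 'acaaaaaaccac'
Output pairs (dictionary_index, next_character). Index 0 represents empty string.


LZ78 encoding steps:
Dictionary: {0: ''}
Step 1: w='' (idx 0), next='a' -> output (0, 'a'), add 'a' as idx 1
Step 2: w='' (idx 0), next='c' -> output (0, 'c'), add 'c' as idx 2
Step 3: w='a' (idx 1), next='a' -> output (1, 'a'), add 'aa' as idx 3
Step 4: w='aa' (idx 3), next='a' -> output (3, 'a'), add 'aaa' as idx 4
Step 5: w='a' (idx 1), next='c' -> output (1, 'c'), add 'ac' as idx 5
Step 6: w='c' (idx 2), next='a' -> output (2, 'a'), add 'ca' as idx 6
Step 7: w='c' (idx 2), end of input -> output (2, '')


Encoded: [(0, 'a'), (0, 'c'), (1, 'a'), (3, 'a'), (1, 'c'), (2, 'a'), (2, '')]
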